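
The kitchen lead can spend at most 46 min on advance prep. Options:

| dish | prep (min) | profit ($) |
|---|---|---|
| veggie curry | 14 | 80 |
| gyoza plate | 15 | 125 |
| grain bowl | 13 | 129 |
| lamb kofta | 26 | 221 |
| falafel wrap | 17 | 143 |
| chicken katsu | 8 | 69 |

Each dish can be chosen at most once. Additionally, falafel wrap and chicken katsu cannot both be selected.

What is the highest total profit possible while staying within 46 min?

397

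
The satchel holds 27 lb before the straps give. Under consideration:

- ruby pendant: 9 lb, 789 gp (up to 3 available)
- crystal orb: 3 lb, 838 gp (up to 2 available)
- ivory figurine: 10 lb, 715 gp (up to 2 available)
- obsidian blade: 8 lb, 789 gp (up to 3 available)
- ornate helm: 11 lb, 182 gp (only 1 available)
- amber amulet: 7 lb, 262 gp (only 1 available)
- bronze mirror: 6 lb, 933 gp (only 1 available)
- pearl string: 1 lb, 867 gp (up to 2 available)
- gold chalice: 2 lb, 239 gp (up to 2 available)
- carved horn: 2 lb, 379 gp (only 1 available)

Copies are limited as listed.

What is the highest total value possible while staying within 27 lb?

5750

A density-first pass picks 2×crystal orb + amber amulet + bronze mirror + 2×pearl string + 2×gold chalice + carved horn — 5462 at 27 lb.
The 9 lb tied up in amber amulet and gold chalice is better spent on obsidian blade — total rises to 5750 (26 lb).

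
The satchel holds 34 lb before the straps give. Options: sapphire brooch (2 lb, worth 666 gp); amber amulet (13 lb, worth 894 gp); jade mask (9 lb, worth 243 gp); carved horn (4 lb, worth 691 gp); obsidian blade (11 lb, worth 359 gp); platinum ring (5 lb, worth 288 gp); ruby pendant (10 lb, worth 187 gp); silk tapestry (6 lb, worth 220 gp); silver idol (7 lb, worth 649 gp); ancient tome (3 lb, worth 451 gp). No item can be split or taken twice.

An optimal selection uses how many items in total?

Best achievable value is 3639.
For example sapphire brooch + amber amulet + carved horn + platinum ring + silver idol + ancient tome achieves it, using 34 lb.
Any selection reaching 3639 contains exactly 6 items.

6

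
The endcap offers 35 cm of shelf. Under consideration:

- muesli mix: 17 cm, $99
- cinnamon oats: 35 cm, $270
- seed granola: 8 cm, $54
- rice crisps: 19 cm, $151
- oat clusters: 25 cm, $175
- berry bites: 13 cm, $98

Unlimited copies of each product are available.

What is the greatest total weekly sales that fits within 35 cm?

270

Ranking by ratio (weekly sales/cm): rice crisps 7.95, cinnamon oats 7.71, berry bites 7.54.
A density-first pass picks rice crisps + berry bites — 249 at 32 cm.
Dropping rice crisps and berry bites frees 32 cm; slotting in cinnamon oats (35 cm) lifts the total to 270 at 35 cm.
Nothing else within 35 cm beats 270.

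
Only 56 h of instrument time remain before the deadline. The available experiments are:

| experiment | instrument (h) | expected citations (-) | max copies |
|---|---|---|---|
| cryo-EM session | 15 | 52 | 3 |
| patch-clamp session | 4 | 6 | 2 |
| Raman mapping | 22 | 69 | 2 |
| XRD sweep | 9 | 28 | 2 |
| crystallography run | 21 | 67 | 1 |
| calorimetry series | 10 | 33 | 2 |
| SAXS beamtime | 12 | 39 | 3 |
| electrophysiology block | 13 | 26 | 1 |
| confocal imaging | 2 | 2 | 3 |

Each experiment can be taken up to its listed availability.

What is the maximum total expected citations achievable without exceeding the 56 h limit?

189

The ratio ordering already packs tightly: 3×cryo-EM session + calorimetry series, 55 h, 189.
That's the maximum — no swap from here does better than 189.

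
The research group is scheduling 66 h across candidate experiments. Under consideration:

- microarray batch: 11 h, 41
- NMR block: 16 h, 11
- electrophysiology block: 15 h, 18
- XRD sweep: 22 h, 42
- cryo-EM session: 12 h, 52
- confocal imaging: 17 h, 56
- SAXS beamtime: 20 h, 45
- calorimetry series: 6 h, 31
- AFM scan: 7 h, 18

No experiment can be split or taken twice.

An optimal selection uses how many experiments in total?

5

The maximum expected citations within 66 h is 225.
microarray batch + cryo-EM session + confocal imaging + SAXS beamtime + calorimetry series hits 225 at 66 h.
All optima have 5 experiments.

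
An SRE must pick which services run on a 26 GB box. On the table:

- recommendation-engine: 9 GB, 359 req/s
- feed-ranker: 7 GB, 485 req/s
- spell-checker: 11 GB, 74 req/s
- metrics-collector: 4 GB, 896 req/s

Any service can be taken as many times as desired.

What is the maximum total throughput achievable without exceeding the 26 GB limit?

Taking 6×metrics-collector: 24 GB used, 5376 in throughput.

5376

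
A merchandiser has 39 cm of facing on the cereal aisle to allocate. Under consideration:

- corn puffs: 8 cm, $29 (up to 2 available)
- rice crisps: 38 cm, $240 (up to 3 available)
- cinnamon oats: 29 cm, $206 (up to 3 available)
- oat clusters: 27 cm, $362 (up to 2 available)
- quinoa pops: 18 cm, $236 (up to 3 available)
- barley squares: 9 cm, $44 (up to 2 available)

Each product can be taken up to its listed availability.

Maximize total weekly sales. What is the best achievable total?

472

Taking the top-ratio products first gives oat clusters + barley squares for 406 (36 cm).
Replace oat clusters and barley squares with 2×quinoa pops: the trade gains 66 net, giving 472 at 36 cm.
Every other selection either busts 39 cm or exceeds an availability limit or fails to beat 472.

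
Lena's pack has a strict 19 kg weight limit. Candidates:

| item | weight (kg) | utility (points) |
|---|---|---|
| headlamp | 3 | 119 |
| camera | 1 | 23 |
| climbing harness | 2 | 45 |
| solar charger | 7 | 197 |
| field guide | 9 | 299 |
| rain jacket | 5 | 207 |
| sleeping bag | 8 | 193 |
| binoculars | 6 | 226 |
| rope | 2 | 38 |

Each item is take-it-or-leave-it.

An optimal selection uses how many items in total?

4

The maximum utility within 19 kg is 670.
headlamp + climbing harness + field guide + rain jacket hits 670 at 19 kg.
Every optimal selection uses 4 items.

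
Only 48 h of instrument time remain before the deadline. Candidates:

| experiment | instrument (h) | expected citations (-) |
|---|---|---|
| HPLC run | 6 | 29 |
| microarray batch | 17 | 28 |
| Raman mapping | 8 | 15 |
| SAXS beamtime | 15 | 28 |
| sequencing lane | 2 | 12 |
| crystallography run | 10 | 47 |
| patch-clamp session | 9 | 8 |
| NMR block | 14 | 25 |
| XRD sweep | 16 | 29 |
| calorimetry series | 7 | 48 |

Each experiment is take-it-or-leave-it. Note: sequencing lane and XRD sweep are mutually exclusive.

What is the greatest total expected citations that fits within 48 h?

The ratio ordering already packs tightly: HPLC run + Raman mapping + SAXS beamtime + sequencing lane + crystallography run + calorimetry series, 48 h, 179.

179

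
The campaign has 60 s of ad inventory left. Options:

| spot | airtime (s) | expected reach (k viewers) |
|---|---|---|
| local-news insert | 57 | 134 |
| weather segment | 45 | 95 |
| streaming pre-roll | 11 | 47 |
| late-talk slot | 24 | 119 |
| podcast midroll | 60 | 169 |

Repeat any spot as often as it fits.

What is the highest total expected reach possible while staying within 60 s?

285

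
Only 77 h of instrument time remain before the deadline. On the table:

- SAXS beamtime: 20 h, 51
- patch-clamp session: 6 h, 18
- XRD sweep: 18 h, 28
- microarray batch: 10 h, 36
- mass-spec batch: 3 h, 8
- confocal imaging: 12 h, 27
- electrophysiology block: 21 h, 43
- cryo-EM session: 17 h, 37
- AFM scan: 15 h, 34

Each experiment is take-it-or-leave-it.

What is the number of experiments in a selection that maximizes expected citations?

Best achievable expected citations is 193.
SAXS beamtime + patch-clamp session + microarray batch + mass-spec batch + electrophysiology block + cryo-EM session hits 193 at 77 h.
Every optimal selection uses 6 experiments.

6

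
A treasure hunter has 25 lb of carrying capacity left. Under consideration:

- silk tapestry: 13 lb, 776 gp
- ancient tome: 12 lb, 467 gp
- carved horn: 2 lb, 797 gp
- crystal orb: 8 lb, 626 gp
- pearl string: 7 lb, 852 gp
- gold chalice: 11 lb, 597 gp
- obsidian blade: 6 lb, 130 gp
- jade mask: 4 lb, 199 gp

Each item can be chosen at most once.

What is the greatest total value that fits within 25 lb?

Best packing: carved horn + crystal orb + pearl string + jade mask — 21 lb, 2474 total.
Next best is carved horn + pearl string + gold chalice + jade mask at 2445 (24 lb) — short by 29.

2474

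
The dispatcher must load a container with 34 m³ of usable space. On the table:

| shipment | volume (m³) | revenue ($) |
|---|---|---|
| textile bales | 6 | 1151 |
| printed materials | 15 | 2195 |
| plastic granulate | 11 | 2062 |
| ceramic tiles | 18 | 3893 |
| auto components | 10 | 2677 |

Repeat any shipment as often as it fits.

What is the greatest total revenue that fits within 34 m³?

The ratio ordering already packs tightly: 3×auto components, 30 m³, 8031.
That's the maximum — no swap from here does better than 8031.

8031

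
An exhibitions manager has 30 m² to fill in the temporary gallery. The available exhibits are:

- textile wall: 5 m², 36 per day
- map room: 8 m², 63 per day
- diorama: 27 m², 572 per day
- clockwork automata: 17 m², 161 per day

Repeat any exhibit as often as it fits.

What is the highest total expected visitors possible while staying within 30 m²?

By expected visitors per m²: diorama 21.19, clockwork automata 9.47, map room 7.88, textile wall 7.20 lead.
The ratio ordering already packs tightly: diorama, 27 m², 572.
Every other selection either busts 30 m² or fails to beat 572.

572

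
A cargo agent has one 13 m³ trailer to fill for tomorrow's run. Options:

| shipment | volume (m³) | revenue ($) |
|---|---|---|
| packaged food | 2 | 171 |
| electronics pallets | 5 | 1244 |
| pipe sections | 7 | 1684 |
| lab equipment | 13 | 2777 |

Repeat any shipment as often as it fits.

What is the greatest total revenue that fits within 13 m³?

2928

Filling by ratio: packaged food + 2×electronics pallets for 2659, with 1 m³ left unused.
Dropping packaged food and electronics pallets frees 7 m³; slotting in pipe sections (7 m³) lifts the total to 2928 at 12 m³.
No other feasible combination exceeds 2928.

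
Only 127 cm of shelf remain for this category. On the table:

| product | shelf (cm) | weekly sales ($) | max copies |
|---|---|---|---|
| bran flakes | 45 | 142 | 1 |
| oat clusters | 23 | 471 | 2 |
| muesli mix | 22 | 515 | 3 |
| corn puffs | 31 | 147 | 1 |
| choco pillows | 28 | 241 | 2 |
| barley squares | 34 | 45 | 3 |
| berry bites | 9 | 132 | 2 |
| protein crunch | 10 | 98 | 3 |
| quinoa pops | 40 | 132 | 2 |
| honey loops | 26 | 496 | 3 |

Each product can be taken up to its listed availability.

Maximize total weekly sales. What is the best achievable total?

2669

Ranking by ratio (weekly sales/cm): muesli mix 23.41, oat clusters 20.48, honey loops 19.08, berry bites 14.67.
A density-first pass picks 2×oat clusters + 3×muesli mix + berry bites — 2619 at 121 cm.
The 46 cm tied up in 2×oat clusters is better spent on 2×honey loops — total rises to 2669 (127 cm).
Nothing else within 127 cm beats 2669.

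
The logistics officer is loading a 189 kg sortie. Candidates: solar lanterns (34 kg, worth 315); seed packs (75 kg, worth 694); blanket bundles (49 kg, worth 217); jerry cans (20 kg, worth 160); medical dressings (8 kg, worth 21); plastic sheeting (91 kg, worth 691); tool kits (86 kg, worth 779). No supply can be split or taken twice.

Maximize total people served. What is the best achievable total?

1654

Greedy by ratio would take solar lanterns + seed packs + blanket bundles + jerry cans + medical dressings: 186 kg used, total 1407.
Dropping solar lanterns and blanket bundles frees 83 kg; slotting in tool kits (86 kg) lifts the total to 1654 at 189 kg.
No other feasible combination exceeds 1654.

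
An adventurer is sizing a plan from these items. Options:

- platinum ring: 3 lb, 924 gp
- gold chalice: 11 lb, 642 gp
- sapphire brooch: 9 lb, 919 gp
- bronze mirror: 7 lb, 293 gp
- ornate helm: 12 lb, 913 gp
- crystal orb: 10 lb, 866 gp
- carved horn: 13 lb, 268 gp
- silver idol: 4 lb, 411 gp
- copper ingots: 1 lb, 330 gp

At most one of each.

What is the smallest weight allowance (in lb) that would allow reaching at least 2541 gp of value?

17

Minimise lb subject to total value ≥ 2541.
platinum ring + sapphire brooch + silver idol + copper ingots reaches 2584 using 17 lb.
Any bundle with less than 17 lb falls short of 2541.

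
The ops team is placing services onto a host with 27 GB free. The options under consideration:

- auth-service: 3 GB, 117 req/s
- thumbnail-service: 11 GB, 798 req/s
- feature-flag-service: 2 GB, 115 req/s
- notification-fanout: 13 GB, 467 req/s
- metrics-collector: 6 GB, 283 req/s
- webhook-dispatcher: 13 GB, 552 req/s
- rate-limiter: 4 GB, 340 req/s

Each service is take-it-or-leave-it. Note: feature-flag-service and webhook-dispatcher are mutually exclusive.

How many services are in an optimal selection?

5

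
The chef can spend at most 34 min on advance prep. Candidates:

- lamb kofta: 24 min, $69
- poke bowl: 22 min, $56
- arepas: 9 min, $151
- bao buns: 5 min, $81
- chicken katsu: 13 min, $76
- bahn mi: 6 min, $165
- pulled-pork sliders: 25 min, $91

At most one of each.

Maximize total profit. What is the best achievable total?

473

Taking arepas + bao buns + chicken katsu + bahn mi: 33 min used, 473 in profit.
The spare 1 min is too small for any remaining dish, and no exchange beats 473.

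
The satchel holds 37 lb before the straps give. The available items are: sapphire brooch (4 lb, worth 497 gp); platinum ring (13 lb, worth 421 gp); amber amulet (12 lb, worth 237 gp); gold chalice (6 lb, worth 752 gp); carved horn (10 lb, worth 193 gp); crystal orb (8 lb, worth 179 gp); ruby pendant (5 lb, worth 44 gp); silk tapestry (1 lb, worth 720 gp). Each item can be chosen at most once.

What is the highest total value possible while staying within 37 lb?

Taking the top-ratio items first gives sapphire brooch + platinum ring + gold chalice + crystal orb + ruby pendant + silk tapestry for 2613 (37 lb).
Replace crystal orb and ruby pendant with amber amulet: the trade gains 14 net, giving 2627 at 36 lb.

2627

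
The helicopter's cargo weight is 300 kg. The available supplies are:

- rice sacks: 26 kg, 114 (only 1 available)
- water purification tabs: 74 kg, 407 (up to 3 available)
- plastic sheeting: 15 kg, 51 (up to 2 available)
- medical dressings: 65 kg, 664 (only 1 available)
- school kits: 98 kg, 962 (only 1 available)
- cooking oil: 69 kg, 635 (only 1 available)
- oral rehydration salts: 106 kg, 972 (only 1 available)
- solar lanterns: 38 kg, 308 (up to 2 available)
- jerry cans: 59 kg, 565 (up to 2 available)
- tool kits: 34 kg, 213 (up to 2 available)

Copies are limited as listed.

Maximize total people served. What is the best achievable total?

2836

Greedy by ratio would take plastic sheeting + medical dressings + school kits + 2×jerry cans: 296 kg used, total 2807.
Using the slack differently, medical dressings + cooking oil + oral rehydration salts + jerry cans comes to 2836 at 299 kg.
Nothing else within 300 kg beats 2836.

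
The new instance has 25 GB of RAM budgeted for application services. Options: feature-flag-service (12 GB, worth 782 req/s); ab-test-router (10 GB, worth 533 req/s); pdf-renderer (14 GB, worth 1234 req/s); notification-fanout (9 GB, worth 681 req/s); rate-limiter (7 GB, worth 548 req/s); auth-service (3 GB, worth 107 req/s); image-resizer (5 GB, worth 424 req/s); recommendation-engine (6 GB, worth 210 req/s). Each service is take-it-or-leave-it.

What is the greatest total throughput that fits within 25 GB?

1915

Greedy by ratio would take pdf-renderer + auth-service + image-resizer: 22 GB used, total 1765.
Replace auth-service and image-resizer with notification-fanout: the trade gains 150 net, giving 1915 at 23 GB.
That's the maximum — no swap from here does better than 1915.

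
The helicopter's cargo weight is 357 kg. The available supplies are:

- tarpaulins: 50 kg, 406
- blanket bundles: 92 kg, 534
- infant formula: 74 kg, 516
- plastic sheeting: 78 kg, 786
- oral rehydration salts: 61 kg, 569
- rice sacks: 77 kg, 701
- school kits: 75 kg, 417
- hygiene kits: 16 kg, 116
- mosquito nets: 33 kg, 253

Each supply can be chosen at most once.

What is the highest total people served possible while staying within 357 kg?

3094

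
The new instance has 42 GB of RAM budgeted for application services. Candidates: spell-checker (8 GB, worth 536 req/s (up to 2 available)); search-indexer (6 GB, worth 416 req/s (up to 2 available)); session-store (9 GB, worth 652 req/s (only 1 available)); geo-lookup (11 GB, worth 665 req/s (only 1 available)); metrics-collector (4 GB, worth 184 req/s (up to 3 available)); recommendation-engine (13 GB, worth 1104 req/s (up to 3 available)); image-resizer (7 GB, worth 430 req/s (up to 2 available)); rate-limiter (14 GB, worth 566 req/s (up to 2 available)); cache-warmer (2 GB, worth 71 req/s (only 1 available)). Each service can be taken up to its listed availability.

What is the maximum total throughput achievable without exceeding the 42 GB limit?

Best packing: 3×recommendation-engine + cache-warmer — 41 GB, 3383 total.
No other feasible combination exceeds 3383.

3383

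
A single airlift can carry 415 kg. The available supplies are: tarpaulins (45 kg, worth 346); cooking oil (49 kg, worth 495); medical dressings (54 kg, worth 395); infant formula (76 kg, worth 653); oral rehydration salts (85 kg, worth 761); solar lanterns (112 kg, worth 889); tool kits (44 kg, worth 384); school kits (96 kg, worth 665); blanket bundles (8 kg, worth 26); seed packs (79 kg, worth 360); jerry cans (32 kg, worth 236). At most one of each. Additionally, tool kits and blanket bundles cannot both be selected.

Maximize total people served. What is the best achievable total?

Density check — cooking oil 10.10, oral rehydration salts 8.95, tool kits 8.73 are the best per kg.
Tarpaulins + cooking oil + infant formula + oral rehydration salts + solar lanterns + tool kits uses 411 of the 415 kg and totals 3528.
No other feasible combination exceeds 3528.

3528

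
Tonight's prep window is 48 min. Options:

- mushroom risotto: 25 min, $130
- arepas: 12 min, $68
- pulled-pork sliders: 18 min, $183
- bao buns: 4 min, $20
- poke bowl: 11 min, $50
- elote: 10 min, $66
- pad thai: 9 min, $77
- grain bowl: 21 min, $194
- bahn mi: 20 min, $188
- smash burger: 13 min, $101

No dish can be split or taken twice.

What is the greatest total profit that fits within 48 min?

Ranking by ratio (profit/min): pulled-pork sliders 10.17, bahn mi 9.40, grain bowl 9.24.
Taking the top-ratio dishes first gives pulled-pork sliders + pad thai + bahn mi for 448 (47 min).
The 20 min tied up in bahn mi is better spent on grain bowl — total rises to 454 (48 min).
Every other selection either busts 48 min or fails to beat 454.

454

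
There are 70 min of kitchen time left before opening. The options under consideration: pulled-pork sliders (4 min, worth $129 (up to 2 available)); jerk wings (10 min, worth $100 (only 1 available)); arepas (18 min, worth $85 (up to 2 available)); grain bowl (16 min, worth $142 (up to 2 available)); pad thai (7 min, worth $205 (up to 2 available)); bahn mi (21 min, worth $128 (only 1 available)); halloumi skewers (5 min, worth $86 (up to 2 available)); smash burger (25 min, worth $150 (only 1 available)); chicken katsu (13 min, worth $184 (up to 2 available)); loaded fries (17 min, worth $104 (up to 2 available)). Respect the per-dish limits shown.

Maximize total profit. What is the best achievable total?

Ranking by ratio (profit/min): pulled-pork sliders 32.25, pad thai 29.29, halloumi skewers 17.20.
2×pulled-pork sliders + jerk wings + 2×pad thai + 2×halloumi skewers + 2×chicken katsu uses 68 of the 70 min and totals 1308.
That's the maximum — no swap from here does better than 1308.

1308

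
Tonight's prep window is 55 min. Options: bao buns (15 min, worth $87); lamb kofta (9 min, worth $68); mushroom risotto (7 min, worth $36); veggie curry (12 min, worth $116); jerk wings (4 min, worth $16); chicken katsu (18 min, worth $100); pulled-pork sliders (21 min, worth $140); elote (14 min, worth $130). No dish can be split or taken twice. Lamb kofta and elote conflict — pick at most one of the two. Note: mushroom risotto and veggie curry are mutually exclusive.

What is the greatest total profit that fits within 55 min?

402

Taking veggie curry + jerk wings + pulled-pork sliders + elote: 51 min used, 402 in profit.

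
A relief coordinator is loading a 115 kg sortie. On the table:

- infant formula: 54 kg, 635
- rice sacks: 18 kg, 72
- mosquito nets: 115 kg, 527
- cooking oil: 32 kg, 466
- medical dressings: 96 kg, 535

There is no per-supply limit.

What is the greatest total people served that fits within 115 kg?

1470

Rice sacks + 3×cooking oil uses 114 of the 115 kg and totals 1470.
That's the maximum — no swap from here does better than 1470.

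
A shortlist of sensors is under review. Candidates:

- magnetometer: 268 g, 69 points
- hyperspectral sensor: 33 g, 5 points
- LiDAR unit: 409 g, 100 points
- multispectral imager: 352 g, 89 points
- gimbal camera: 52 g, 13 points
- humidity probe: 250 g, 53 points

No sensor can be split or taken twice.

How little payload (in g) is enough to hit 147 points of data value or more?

Minimise g subject to total data value ≥ 147.
magnetometer + multispectral imager reaches 158 using 620 g.
No combination under 620 g hits 147.

620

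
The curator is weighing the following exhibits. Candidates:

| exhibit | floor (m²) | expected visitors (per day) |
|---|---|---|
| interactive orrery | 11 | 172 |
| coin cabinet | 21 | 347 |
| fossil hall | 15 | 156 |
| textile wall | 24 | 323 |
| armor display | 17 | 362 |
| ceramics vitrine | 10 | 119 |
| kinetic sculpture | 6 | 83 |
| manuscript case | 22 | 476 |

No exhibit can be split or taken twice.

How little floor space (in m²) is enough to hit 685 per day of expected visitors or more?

Minimise m² subject to total expected visitors ≥ 685.
coin cabinet + armor display reaches 709 using 38 m².
No combination under 38 m² hits 685.

38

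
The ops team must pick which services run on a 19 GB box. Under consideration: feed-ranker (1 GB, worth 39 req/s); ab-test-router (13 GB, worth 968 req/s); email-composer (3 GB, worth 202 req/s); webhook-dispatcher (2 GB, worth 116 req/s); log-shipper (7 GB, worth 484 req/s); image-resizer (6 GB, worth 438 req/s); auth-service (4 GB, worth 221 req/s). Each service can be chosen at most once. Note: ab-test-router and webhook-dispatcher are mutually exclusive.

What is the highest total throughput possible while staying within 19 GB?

1406

Ab-test-router + image-resizer uses 19 of the 19 GB and totals 1406.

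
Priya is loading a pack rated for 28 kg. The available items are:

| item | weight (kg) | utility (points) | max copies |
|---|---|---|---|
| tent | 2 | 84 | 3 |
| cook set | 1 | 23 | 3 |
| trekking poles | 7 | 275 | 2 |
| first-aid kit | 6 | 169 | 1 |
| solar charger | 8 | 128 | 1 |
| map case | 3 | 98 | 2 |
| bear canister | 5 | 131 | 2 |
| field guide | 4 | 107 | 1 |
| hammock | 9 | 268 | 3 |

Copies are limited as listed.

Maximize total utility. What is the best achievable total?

By utility per kg: tent 42.00, trekking poles 39.29, map case 32.67, hammock 29.78 lead.
3×tent + 2×cook set + 2×trekking poles + 2×map case uses 28 of the 28 kg and totals 1044.
That's the maximum — no swap from here does better than 1044.

1044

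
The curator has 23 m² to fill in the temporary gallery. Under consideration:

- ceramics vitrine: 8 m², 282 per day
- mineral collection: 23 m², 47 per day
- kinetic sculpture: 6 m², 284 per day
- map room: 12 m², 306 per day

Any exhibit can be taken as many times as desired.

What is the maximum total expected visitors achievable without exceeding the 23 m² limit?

852

Taking 3×kinetic sculpture: 18 m² used, 852 in expected visitors.
The spare 5 m² is too small for any remaining exhibit, and no exchange beats 852.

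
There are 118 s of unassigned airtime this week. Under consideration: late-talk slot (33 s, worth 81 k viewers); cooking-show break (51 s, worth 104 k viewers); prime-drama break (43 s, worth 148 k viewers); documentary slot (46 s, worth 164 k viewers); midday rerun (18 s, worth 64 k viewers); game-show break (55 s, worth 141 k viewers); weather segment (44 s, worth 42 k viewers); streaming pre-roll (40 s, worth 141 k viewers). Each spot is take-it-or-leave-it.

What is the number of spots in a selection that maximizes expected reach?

3

The maximum expected reach within 118 s is 376.
prime-drama break + documentary slot + midday rerun hits 376 at 107 s.
All optima have 3 spots.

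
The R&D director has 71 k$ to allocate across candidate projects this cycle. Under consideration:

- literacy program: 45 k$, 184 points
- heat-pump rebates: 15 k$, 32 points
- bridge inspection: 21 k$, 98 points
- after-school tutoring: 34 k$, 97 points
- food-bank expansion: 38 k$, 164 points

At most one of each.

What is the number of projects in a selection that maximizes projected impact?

2

Best achievable projected impact is 282.
One optimal bundle: literacy program + bridge inspection (66 k$).
Every optimal selection uses 2 projects.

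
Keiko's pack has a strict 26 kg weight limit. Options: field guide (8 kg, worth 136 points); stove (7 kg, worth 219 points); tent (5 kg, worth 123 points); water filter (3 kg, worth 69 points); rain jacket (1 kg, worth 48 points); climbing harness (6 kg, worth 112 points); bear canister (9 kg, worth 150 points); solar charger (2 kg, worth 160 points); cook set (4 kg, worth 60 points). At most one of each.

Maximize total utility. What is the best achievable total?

755

A density-first pass picks stove + tent + water filter + rain jacket + climbing harness + solar charger — 731 at 24 kg.
The 6 kg tied up in climbing harness is better spent on field guide — total rises to 755 (26 kg).
The closest alternative, stove + tent + water filter + rain jacket + climbing harness + solar charger, reaches only 731.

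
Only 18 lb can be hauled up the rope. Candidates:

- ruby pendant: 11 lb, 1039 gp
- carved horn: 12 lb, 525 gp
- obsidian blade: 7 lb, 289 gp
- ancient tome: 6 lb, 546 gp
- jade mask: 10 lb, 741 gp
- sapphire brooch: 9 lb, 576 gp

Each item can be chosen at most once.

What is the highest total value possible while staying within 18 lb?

1585

The ratio ordering already packs tightly: ruby pendant + ancient tome, 17 lb, 1585.
Runner-up ruby pendant + obsidian blade tops out at 1328.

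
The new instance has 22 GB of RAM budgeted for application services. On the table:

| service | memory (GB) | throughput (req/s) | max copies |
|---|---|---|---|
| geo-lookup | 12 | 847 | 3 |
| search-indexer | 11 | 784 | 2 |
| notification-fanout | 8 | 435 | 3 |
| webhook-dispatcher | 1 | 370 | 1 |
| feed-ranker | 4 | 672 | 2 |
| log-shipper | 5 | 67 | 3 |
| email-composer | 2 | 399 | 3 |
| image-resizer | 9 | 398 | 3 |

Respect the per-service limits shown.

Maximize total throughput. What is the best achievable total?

Density check — webhook-dispatcher 370.00, email-composer 199.50, feed-ranker 168.00, search-indexer 71.27 are the best per GB.
Taking the top-ratio services first gives webhook-dispatcher + 2×feed-ranker + log-shipper + 3×email-composer for 2978 (20 GB).
The 9 GB tied up in feed-ranker and log-shipper is better spent on search-indexer — total rises to 3023 (22 GB).
No other feasible combination exceeds 3023.

3023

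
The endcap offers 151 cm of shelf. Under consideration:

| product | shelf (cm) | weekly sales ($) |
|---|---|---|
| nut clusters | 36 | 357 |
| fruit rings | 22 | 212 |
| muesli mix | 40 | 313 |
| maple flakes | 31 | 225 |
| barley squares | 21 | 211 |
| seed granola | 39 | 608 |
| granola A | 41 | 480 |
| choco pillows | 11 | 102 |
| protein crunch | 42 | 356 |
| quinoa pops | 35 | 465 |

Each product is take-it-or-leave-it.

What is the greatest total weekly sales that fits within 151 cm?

Ranking by ratio (weekly sales/cm): seed granola 15.59, quinoa pops 13.29, granola A 11.71.
The ratio heuristic lands on barley squares + seed granola + granola A + choco pillows + quinoa pops (1866) but leaves 4 cm idle.
The 32 cm tied up in barley squares and choco pillows is better spent on nut clusters — total rises to 1910 (151 cm).

1910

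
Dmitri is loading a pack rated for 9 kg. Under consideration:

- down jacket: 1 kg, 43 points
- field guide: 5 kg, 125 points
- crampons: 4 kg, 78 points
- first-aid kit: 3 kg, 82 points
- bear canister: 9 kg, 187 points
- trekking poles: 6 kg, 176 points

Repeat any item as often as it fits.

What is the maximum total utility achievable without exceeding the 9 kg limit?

By utility per kg: down jacket 43.00, trekking poles 29.33, first-aid kit 27.33, field guide 25.00 lead.
Taking 9×down jacket: 9 kg used, 387 in utility.
That's the maximum — no swap from here does better than 387.

387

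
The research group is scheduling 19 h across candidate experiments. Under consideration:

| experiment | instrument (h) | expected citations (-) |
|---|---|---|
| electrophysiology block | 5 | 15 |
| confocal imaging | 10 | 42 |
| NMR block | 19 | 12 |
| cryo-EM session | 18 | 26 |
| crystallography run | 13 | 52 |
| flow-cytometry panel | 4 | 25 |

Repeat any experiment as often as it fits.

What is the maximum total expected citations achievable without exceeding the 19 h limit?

By expected citations per h: flow-cytometry panel 6.25, confocal imaging 4.20, crystallography run 4.00 lead.
Taking 4×flow-cytometry panel: 16 h used, 100 in expected citations.
No other feasible combination exceeds 100.

100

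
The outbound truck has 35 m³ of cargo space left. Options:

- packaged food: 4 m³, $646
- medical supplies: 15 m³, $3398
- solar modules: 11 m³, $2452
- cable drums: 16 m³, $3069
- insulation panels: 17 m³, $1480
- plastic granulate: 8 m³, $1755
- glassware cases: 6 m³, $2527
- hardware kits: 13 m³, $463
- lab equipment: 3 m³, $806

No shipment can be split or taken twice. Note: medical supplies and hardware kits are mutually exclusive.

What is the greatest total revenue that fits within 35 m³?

Ranking by ratio (revenue/m³): glassware cases 421.17, lab equipment 268.67, medical supplies 226.53.
Medical supplies + solar modules + glassware cases + lab equipment uses 35 of the 35 m³ and totals 9183.

9183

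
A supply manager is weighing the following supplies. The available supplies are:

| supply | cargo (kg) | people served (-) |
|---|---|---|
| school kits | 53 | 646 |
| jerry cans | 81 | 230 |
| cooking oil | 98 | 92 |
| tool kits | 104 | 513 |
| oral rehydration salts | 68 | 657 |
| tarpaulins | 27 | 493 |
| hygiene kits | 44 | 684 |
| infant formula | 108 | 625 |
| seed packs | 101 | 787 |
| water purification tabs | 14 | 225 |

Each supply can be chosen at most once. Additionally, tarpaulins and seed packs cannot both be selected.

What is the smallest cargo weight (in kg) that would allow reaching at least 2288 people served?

192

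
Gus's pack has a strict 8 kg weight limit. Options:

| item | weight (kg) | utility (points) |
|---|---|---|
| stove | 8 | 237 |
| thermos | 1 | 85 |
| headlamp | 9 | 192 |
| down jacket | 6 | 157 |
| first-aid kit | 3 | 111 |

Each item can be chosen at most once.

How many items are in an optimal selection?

2

Best achievable utility is 242.
For example thermos + down jacket achieves it, using 7 kg.
All optima have 2 items.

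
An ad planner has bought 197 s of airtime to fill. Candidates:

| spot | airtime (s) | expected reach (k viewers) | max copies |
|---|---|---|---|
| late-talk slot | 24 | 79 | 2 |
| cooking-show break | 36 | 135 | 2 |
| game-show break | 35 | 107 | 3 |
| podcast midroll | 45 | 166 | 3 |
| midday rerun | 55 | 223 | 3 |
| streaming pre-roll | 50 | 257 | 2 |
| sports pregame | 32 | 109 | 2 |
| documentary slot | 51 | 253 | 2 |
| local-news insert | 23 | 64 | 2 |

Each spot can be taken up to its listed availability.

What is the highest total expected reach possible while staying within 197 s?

Taking the top-ratio spots first gives cooking-show break + 2×streaming pre-roll + documentary slot for 902 (187 s).
The 36 s tied up in cooking-show break is better spent on podcast midroll — total rises to 933 (196 s).

933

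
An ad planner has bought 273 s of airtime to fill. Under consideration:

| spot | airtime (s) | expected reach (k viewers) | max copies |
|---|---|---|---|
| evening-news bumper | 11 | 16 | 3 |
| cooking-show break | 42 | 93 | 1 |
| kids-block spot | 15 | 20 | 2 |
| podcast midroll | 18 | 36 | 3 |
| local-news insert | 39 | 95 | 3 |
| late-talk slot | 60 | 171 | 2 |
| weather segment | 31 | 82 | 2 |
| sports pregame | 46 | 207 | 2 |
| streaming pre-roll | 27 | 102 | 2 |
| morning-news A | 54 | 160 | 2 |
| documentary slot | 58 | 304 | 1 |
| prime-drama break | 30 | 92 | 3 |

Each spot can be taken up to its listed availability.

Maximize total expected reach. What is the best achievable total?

1109

Ranking by ratio (expected reach/s): documentary slot 5.24, sports pregame 4.50, streaming pre-roll 3.78, prime-drama break 3.07.
The ratio heuristic lands on 2×sports pregame + 2×streaming pre-roll + documentary slot + 2×prime-drama break (1106) but leaves 9 s idle.
The 30 s tied up in prime-drama break is better spent on local-news insert — total rises to 1109 (273 s).
Nothing else within 273 s beats 1109.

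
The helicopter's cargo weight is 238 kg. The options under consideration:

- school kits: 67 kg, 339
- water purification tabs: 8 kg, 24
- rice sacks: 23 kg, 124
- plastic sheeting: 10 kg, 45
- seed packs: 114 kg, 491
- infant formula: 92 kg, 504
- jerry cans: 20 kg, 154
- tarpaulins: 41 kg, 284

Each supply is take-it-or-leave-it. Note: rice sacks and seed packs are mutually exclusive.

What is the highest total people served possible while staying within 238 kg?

1350

Greedy by ratio would take water purification tabs + rice sacks + plastic sheeting + infant formula + jerry cans + tarpaulins: 194 kg used, total 1135.
Dropping rice sacks frees 23 kg; slotting in school kits (67 kg) lifts the total to 1350 at 238 kg.
Next best is school kits + plastic sheeting + infant formula + jerry cans + tarpaulins at 1326 (230 kg) — short by 24.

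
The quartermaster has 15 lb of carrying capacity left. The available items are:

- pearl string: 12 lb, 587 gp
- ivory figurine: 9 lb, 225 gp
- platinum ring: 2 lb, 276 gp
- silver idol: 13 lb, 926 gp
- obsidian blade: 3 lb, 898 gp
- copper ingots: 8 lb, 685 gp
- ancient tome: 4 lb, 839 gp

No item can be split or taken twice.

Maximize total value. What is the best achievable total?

A density-first pass picks platinum ring + obsidian blade + ancient tome — 2013 at 9 lb.
Replace platinum ring with copper ingots: the trade gains 409 net, giving 2422 at 15 lb.
That's the maximum — no swap from here does better than 2422.

2422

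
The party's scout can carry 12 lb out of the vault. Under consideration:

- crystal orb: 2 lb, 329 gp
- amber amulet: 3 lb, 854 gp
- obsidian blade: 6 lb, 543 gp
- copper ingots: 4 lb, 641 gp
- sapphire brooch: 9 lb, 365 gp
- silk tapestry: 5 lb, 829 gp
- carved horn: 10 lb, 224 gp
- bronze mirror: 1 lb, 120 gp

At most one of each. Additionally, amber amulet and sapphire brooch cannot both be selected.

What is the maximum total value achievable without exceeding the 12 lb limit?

2324

Greedy by ratio would take crystal orb + amber amulet + silk tapestry + bronze mirror: 11 lb used, total 2132.
The 3 lb tied up in crystal orb and bronze mirror is better spent on copper ingots — total rises to 2324 (12 lb).
Every other selection either busts 12 lb or breaks a pairing rule or fails to beat 2324.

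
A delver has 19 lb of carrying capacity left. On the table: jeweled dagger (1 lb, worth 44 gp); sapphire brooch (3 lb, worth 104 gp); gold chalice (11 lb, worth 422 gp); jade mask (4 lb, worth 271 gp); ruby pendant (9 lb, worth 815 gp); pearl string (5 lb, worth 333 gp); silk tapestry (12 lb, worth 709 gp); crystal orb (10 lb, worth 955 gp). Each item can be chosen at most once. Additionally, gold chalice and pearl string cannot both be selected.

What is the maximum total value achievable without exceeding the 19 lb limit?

The ratio ordering already packs tightly: ruby pendant + crystal orb, 19 lb, 1770.
Next best is jade mask + pearl string + crystal orb at 1559 (19 lb) — short by 211.

1770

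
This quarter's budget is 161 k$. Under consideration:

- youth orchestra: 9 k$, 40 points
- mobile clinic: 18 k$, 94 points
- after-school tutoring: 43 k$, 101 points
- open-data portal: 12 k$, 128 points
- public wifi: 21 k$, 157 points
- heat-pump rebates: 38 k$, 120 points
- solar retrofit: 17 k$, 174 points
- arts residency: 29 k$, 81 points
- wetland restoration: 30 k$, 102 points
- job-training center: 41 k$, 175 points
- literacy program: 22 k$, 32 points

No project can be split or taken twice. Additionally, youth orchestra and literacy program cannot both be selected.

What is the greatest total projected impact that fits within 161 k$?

888

Taking the top-ratio projects first gives youth orchestra + mobile clinic + open-data portal + public wifi + solar retrofit + wetland restoration + job-training center for 870 (148 k$).
The 30 k$ tied up in wetland restoration is better spent on heat-pump rebates — total rises to 888 (156 k$).
Every other selection either busts 161 k$ or breaks a pairing rule or fails to beat 888.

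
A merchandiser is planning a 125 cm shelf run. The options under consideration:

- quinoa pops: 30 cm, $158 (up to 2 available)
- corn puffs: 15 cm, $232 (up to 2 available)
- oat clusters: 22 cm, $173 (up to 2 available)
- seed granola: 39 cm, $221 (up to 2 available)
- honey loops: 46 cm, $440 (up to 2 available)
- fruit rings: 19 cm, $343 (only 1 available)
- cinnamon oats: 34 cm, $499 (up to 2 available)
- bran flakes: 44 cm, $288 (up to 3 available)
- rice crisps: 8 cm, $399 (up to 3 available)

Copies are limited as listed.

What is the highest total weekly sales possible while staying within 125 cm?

2659

By weekly sales per cm: rice crisps 49.88, fruit rings 18.05, corn puffs 15.47, cinnamon oats 14.68 lead.
Greedy by ratio would take 2×corn puffs + fruit rings + cinnamon oats + 3×rice crisps: 107 cm used, total 2503.
Dropping fruit rings frees 19 cm; slotting in cinnamon oats (34 cm) lifts the total to 2659 at 122 cm.
That's the maximum — no swap from here does better than 2659.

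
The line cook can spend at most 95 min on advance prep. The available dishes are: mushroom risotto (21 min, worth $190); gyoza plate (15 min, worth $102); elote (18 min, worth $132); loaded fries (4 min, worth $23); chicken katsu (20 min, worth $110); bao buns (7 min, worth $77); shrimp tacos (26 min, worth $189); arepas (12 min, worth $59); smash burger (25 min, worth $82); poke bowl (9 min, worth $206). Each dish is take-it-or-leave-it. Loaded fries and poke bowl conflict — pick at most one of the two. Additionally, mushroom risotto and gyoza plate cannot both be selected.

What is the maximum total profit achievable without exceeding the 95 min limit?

853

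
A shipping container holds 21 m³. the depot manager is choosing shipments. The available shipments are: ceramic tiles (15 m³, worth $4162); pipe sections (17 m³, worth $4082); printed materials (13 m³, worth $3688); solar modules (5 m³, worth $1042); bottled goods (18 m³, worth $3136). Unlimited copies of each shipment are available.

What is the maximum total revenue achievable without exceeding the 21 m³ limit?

5204

Filling by ratio: printed materials + solar modules for 4730, with 3 m³ left unused.
Dropping printed materials frees 13 m³; slotting in ceramic tiles (15 m³) lifts the total to 5204 at 20 m³.
The spare 1 m³ is too small for any remaining shipment, and no exchange beats 5204.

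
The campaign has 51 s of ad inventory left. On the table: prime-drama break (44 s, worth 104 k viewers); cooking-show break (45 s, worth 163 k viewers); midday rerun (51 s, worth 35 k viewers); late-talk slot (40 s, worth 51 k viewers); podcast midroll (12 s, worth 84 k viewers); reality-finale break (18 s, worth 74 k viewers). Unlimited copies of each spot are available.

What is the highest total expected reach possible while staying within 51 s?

Best packing: 4×podcast midroll — 48 s, 336 total.
Every other selection either busts 51 s or fails to beat 336.

336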